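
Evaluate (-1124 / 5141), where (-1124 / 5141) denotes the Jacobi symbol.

-1

(-1124 / 5141)
  = (1124 / 5141)    [5141 ≡ 1 mod 4 ⇒ (-1 / 5141) = +1]
  = (281 / 5141)    [5141 ≡ 5 mod 8 ⇒ (2 / 5141)^2 = +1]
  = (5141 / 281)    [QR: 281 ≡ 1 mod 4, sign kept]
  = (83 / 281)    [5141 ≡ 83 mod 281]
  = (281 / 83)    [QR: 281 ≡ 1 mod 4, sign kept]
  = (32 / 83)    [281 ≡ 32 mod 83]
  = -(1 / 83)    [83 ≡ 3 mod 8 ⇒ (2 / 83)^5 = -1]
  = -1    [(1 / 83) = 1]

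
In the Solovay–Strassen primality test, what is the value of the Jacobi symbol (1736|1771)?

0

(1736|1771)
  = -(217|1771)    [1771 ≡ 3 mod 8 ⇒ (2|1771)^3 = -1]
  = -(1771|217)    [QR: 217 ≡ 1 mod 4, sign kept]
  = -(35|217)    [1771 ≡ 35 mod 217]
  = -(217|35)    [QR: 217 ≡ 1 mod 4, sign kept]
  = -(7|35)    [217 ≡ 7 mod 35]
  = (35|7)    [QR: both ≡ 3 mod 4, sign flips]
  = (0|7)    [35 ≡ 0 mod 7]
  = 0    [numerator 0, gcd > 1]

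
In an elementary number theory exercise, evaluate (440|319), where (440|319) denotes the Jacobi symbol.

Reduce the numerator: 440 ≡ 121 (mod 319), so (440|319) = (121|319).
121 ≡ 1 (mod 4), so quadratic reciprocity gives (121|319) = (319|121). Reduce: 319 ≡ 77 (mod 121). Now have (77|121).
77 ≡ 1 (mod 4), so quadratic reciprocity gives (77|121) = (121|77). Reduce: 121 ≡ 44 (mod 77). Now have (44|77).
Factor out 2: 44 = 2^2·11. Since 77 ≡ 5 (mod 8), (2|77) = -1, and (2|77)^2 = +1. Now have (11|77).
77 ≡ 1 (mod 4), so quadratic reciprocity gives (11|77) = (77|11). Reduce: 77 ≡ 0 (mod 11). Now have (0|11).
The numerator is now 0 with denominator 11 > 1: the symbol is 0.

0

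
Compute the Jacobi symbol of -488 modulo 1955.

(-488/1955)
  = (1467/1955)    [-488 ≡ 1467 mod 1955]
  = -(1955/1467)    [QR: both ≡ 3 mod 4, sign flips]
  = -(488/1467)    [1955 ≡ 488 mod 1467]
  = (61/1467)    [1467 ≡ 3 mod 8 ⇒ (2/1467)^3 = -1]
  = (1467/61)    [QR: 61 ≡ 1 mod 4, sign kept]
  = (3/61)    [1467 ≡ 3 mod 61]
  = (61/3)    [QR: 61 ≡ 1 mod 4, sign kept]
  = (1/3)    [61 ≡ 1 mod 3]
  = 1    [(1/3) = 1]

1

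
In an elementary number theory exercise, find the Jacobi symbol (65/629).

-1

65 ≡ 1 (mod 4), so quadratic reciprocity gives (65/629) = (629/65). Reduce: 629 ≡ 44 (mod 65). Now have (44/65).
Factor out 2: 44 = 2^2·11. Since 65 ≡ 1 (mod 8), (2/65) = +1, and (2/65)^2 = +1. Now have (11/65).
65 ≡ 1 (mod 4), so quadratic reciprocity gives (11/65) = (65/11). Reduce: 65 ≡ 10 (mod 11). Now have (10/11).
Factor out 2: 10 = 2·5. Since 11 ≡ 3 (mod 8), (2/11) = -1. Now have -(5/11).
5 ≡ 1 (mod 4), so quadratic reciprocity gives (5/11) = (11/5). Reduce: 11 ≡ 1 (mod 5). Now have -(1/5).
(1/5) = 1. Collecting the sign factors: -1.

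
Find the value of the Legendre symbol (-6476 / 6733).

-1

(-6476 / 6733)
  = (257 / 6733)    [-6476 ≡ 257 mod 6733]
  = (6733 / 257)    [QR: 257 ≡ 1 mod 4, sign kept]
  = (51 / 257)    [6733 ≡ 51 mod 257]
  = (257 / 51)    [QR: 257 ≡ 1 mod 4, sign kept]
  = (2 / 51)    [257 ≡ 2 mod 51]
  = -(1 / 51)    [51 ≡ 3 mod 8 ⇒ (2 / 51) = -1]
  = -1    [(1 / 51) = 1]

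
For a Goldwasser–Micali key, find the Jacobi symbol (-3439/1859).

Reduce the numerator: -3439 ≡ 279 (mod 1859), so (-3439/1859) = (279/1859).
Both 279 ≡ 3 and 1859 ≡ 3 (mod 4), so reciprocity gives (279/1859) = -(1859/279). Reduce: 1859 ≡ 185 (mod 279). Now have -(185/279).
185 ≡ 1 (mod 4), so quadratic reciprocity gives (185/279) = (279/185). Reduce: 279 ≡ 94 (mod 185). Now have -(94/185).
Factor out 2: 94 = 2·47. Since 185 ≡ 1 (mod 8), (2/185) = +1. Now have -(47/185).
185 ≡ 1 (mod 4), so quadratic reciprocity gives (47/185) = (185/47). Reduce: 185 ≡ 44 (mod 47). Now have -(44/47).
Factor out 2: 44 = 2^2·11. Since 47 ≡ 7 (mod 8), (2/47) = +1, and (2/47)^2 = +1. Now have -(11/47).
Both 11 ≡ 3 and 47 ≡ 3 (mod 4), so reciprocity gives (11/47) = -(47/11). Reduce: 47 ≡ 3 (mod 11). Now have (3/11).
Both 3 ≡ 3 and 11 ≡ 3 (mod 4), so reciprocity gives (3/11) = -(11/3). Reduce: 11 ≡ 2 (mod 3). Now have -(2/3).
Factor out 2: 2 = 2. Since 3 ≡ 3 (mod 8), (2/3) = -1. Now have (1/3).
(1/3) = 1. Collecting the sign factors: 1.

1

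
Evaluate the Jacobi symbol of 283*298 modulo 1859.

-1

By multiplicativity, (283·298/1859) = (283/1859)·(298/1859).
First factor (283/1859):
Both 283 ≡ 3 and 1859 ≡ 3 (mod 4), so reciprocity gives (283/1859) = -(1859/283). Reduce: 1859 ≡ 161 (mod 283). Now have -(161/283).
161 ≡ 1 (mod 4), so quadratic reciprocity gives (161/283) = (283/161). Reduce: 283 ≡ 122 (mod 161). Now have -(122/161).
Factor out 2: 122 = 2·61. Since 161 ≡ 1 (mod 8), (2/161) = +1. Now have -(61/161).
61 ≡ 1 (mod 4), so quadratic reciprocity gives (61/161) = (161/61). Reduce: 161 ≡ 39 (mod 61). Now have -(39/61).
61 ≡ 1 (mod 4), so quadratic reciprocity gives (39/61) = (61/39). Reduce: 61 ≡ 22 (mod 39). Now have -(22/39).
Factor out 2: 22 = 2·11. Since 39 ≡ 7 (mod 8), (2/39) = +1. Now have -(11/39).
Both 11 ≡ 3 and 39 ≡ 3 (mod 4), so reciprocity gives (11/39) = -(39/11). Reduce: 39 ≡ 6 (mod 11). Now have (6/11).
Factor out 2: 6 = 2·3. Since 11 ≡ 3 (mod 8), (2/11) = -1. Now have -(3/11).
Both 3 ≡ 3 and 11 ≡ 3 (mod 4), so reciprocity gives (3/11) = -(11/3). Reduce: 11 ≡ 2 (mod 3). Now have (2/3).
Factor out 2: 2 = 2. Since 3 ≡ 3 (mod 8), (2/3) = -1. Now have -(1/3).
(1/3) = 1. Collecting the sign factors: -1.
Second factor (298/1859):
Factor out 2: 298 = 2·149. Since 1859 ≡ 3 (mod 8), (2/1859) = -1. Now have -(149/1859).
149 ≡ 1 (mod 4), so quadratic reciprocity gives (149/1859) = (1859/149). Reduce: 1859 ≡ 71 (mod 149). Now have -(71/149).
149 ≡ 1 (mod 4), so quadratic reciprocity gives (71/149) = (149/71). Reduce: 149 ≡ 7 (mod 71). Now have -(7/71).
Both 7 ≡ 3 and 71 ≡ 3 (mod 4), so reciprocity gives (7/71) = -(71/7). Reduce: 71 ≡ 1 (mod 7). Now have (1/7).
(1/7) = 1. Collecting the sign factors: 1.
Product: (-1)·(1) = -1.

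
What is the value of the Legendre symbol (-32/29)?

(-32/29)
  = (26/29)    [-32 ≡ 26 mod 29]
  = -(13/29)    [29 ≡ 5 mod 8 ⇒ (2/29) = -1]
  = -(29/13)    [QR: 13 ≡ 1 mod 4, sign kept]
  = -(3/13)    [29 ≡ 3 mod 13]
  = -(13/3)    [QR: 13 ≡ 1 mod 4, sign kept]
  = -(1/3)    [13 ≡ 1 mod 3]
  = -1    [(1/3) = 1]

-1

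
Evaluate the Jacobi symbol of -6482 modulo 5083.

1

(-6482|5083)
  = -(6482|5083)    [5083 ≡ 3 mod 4 ⇒ (-1|5083) = -1]
  = -(1399|5083)    [6482 ≡ 1399 mod 5083]
  = (5083|1399)    [QR: both ≡ 3 mod 4, sign flips]
  = (886|1399)    [5083 ≡ 886 mod 1399]
  = (443|1399)    [1399 ≡ 7 mod 8 ⇒ (2|1399) = +1]
  = -(1399|443)    [QR: both ≡ 3 mod 4, sign flips]
  = -(70|443)    [1399 ≡ 70 mod 443]
  = (35|443)    [443 ≡ 3 mod 8 ⇒ (2|443) = -1]
  = -(443|35)    [QR: both ≡ 3 mod 4, sign flips]
  = -(23|35)    [443 ≡ 23 mod 35]
  = (35|23)    [QR: both ≡ 3 mod 4, sign flips]
  = (12|23)    [35 ≡ 12 mod 23]
  = (3|23)    [23 ≡ 7 mod 8 ⇒ (2|23)^2 = +1]
  = -(23|3)    [QR: both ≡ 3 mod 4, sign flips]
  = -(2|3)    [23 ≡ 2 mod 3]
  = (1|3)    [3 ≡ 3 mod 8 ⇒ (2|3) = -1]
  = 1    [(1|3) = 1]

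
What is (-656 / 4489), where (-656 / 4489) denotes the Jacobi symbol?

(-656 / 4489)
  = (3833 / 4489)    [-656 ≡ 3833 mod 4489]
  = (4489 / 3833)    [QR: 3833 ≡ 1 mod 4, sign kept]
  = (656 / 3833)    [4489 ≡ 656 mod 3833]
  = (41 / 3833)    [3833 ≡ 1 mod 8 ⇒ (2 / 3833)^4 = +1]
  = (3833 / 41)    [QR: 41 ≡ 1 mod 4, sign kept]
  = (20 / 41)    [3833 ≡ 20 mod 41]
  = (5 / 41)    [41 ≡ 1 mod 8 ⇒ (2 / 41)^2 = +1]
  = (41 / 5)    [QR: 5 ≡ 1 mod 4, sign kept]
  = (1 / 5)    [41 ≡ 1 mod 5]
  = 1    [(1 / 5) = 1]

1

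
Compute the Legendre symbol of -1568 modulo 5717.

Pull out -1: (-1568/5717) = (-1/5717)·(1568/5717). Since 5717 ≡ 1 (mod 4), (-1/5717) = +1. Now have (1568/5717).
Factor out 2: 1568 = 2^5·49. Since 5717 ≡ 5 (mod 8), (2/5717) = -1, and (2/5717)^5 = -1. Now have -(49/5717).
49 ≡ 1 (mod 4), so quadratic reciprocity gives (49/5717) = (5717/49). Reduce: 5717 ≡ 33 (mod 49). Now have -(33/49).
33 ≡ 1 (mod 4), so quadratic reciprocity gives (33/49) = (49/33). Reduce: 49 ≡ 16 (mod 33). Now have -(16/33).
Factor out 2: 16 = 2^4. Since 33 ≡ 1 (mod 8), (2/33) = +1, and (2/33)^4 = +1. Now have -(1/33).
(1/33) = 1. Collecting the sign factors: -1.

-1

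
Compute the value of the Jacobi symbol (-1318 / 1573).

(-1318 / 1573)
  = (255 / 1573)    [-1318 ≡ 255 mod 1573]
  = (1573 / 255)    [QR: 1573 ≡ 1 mod 4, sign kept]
  = (43 / 255)    [1573 ≡ 43 mod 255]
  = -(255 / 43)    [QR: both ≡ 3 mod 4, sign flips]
  = -(40 / 43)    [255 ≡ 40 mod 43]
  = (5 / 43)    [43 ≡ 3 mod 8 ⇒ (2 / 43)^3 = -1]
  = (43 / 5)    [QR: 5 ≡ 1 mod 4, sign kept]
  = (3 / 5)    [43 ≡ 3 mod 5]
  = (5 / 3)    [QR: 5 ≡ 1 mod 4, sign kept]
  = (2 / 3)    [5 ≡ 2 mod 3]
  = -(1 / 3)    [3 ≡ 3 mod 8 ⇒ (2 / 3) = -1]
  = -1    [(1 / 3) = 1]

-1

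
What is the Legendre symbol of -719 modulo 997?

Reduce the numerator: -719 ≡ 278 (mod 997), so (-719/997) = (278/997).
Factor out 2: 278 = 2·139. Since 997 ≡ 5 (mod 8), (2/997) = -1. Now have -(139/997).
997 ≡ 1 (mod 4), so quadratic reciprocity gives (139/997) = (997/139). Reduce: 997 ≡ 24 (mod 139). Now have -(24/139).
Factor out 2: 24 = 2^3·3. Since 139 ≡ 3 (mod 8), (2/139) = -1, and (2/139)^3 = -1. Now have (3/139).
Both 3 ≡ 3 and 139 ≡ 3 (mod 4), so reciprocity gives (3/139) = -(139/3). Reduce: 139 ≡ 1 (mod 3). Now have -(1/3).
(1/3) = 1. Collecting the sign factors: -1.

-1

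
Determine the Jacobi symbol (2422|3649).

1

Factor out 2: 2422 = 2·1211. Since 3649 ≡ 1 (mod 8), (2|3649) = +1. Now have (1211|3649).
3649 ≡ 1 (mod 4), so quadratic reciprocity gives (1211|3649) = (3649|1211). Reduce: 3649 ≡ 16 (mod 1211). Now have (16|1211).
Factor out 2: 16 = 2^4. Since 1211 ≡ 3 (mod 8), (2|1211) = -1, and (2|1211)^4 = +1. Now have (1|1211).
(1|1211) = 1. Collecting the sign factors: 1.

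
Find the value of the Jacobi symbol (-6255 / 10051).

-1

(-6255 / 10051)
  = -(6255 / 10051)    [10051 ≡ 3 mod 4 ⇒ (-1 / 10051) = -1]
  = (10051 / 6255)    [QR: both ≡ 3 mod 4, sign flips]
  = (3796 / 6255)    [10051 ≡ 3796 mod 6255]
  = (949 / 6255)    [6255 ≡ 7 mod 8 ⇒ (2 / 6255)^2 = +1]
  = (6255 / 949)    [QR: 949 ≡ 1 mod 4, sign kept]
  = (561 / 949)    [6255 ≡ 561 mod 949]
  = (949 / 561)    [QR: 561 ≡ 1 mod 4, sign kept]
  = (388 / 561)    [949 ≡ 388 mod 561]
  = (97 / 561)    [561 ≡ 1 mod 8 ⇒ (2 / 561)^2 = +1]
  = (561 / 97)    [QR: 97 ≡ 1 mod 4, sign kept]
  = (76 / 97)    [561 ≡ 76 mod 97]
  = (19 / 97)    [97 ≡ 1 mod 8 ⇒ (2 / 97)^2 = +1]
  = (97 / 19)    [QR: 97 ≡ 1 mod 4, sign kept]
  = (2 / 19)    [97 ≡ 2 mod 19]
  = -(1 / 19)    [19 ≡ 3 mod 8 ⇒ (2 / 19) = -1]
  = -1    [(1 / 19) = 1]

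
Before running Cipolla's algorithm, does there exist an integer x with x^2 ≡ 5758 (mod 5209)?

Reduce the numerator: 5758 ≡ 549 (mod 5209), so (5758/5209) = (549/5209).
549 ≡ 1 (mod 4), so quadratic reciprocity gives (549/5209) = (5209/549). Reduce: 5209 ≡ 268 (mod 549). Now have (268/549).
Factor out 2: 268 = 2^2·67. Since 549 ≡ 5 (mod 8), (2/549) = -1, and (2/549)^2 = +1. Now have (67/549).
549 ≡ 1 (mod 4), so quadratic reciprocity gives (67/549) = (549/67). Reduce: 549 ≡ 13 (mod 67). Now have (13/67).
13 ≡ 1 (mod 4), so quadratic reciprocity gives (13/67) = (67/13). Reduce: 67 ≡ 2 (mod 13). Now have (2/13).
Factor out 2: 2 = 2. Since 13 ≡ 5 (mod 8), (2/13) = -1. Now have -(1/13).
(1/13) = 1. Collecting the sign factors: -1.
The Legendre symbol is -1, so x^2 ≡ 5758 (mod 5209) has no solution.

no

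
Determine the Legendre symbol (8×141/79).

By multiplicativity, (8·141/79) = (8/79)·(141/79).
First factor (8/79):
(8/79)
  = (1/79)    [79 ≡ 7 mod 8 ⇒ (2/79)^3 = +1]
  = 1    [(1/79) = 1]
Second factor (141/79):
(141/79)
  = (62/79)    [141 ≡ 62 mod 79]
  = (31/79)    [79 ≡ 7 mod 8 ⇒ (2/79) = +1]
  = -(79/31)    [QR: both ≡ 3 mod 4, sign flips]
  = -(17/31)    [79 ≡ 17 mod 31]
  = -(31/17)    [QR: 17 ≡ 1 mod 4, sign kept]
  = -(14/17)    [31 ≡ 14 mod 17]
  = -(7/17)    [17 ≡ 1 mod 8 ⇒ (2/17) = +1]
  = -(17/7)    [QR: 17 ≡ 1 mod 4, sign kept]
  = -(3/7)    [17 ≡ 3 mod 7]
  = (7/3)    [QR: both ≡ 3 mod 4, sign flips]
  = (1/3)    [7 ≡ 1 mod 3]
  = 1    [(1/3) = 1]
Product: (1)·(1) = 1.

1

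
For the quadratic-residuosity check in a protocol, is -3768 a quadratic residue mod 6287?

(-3768|6287)
  = (2519|6287)    [-3768 ≡ 2519 mod 6287]
  = -(6287|2519)    [QR: both ≡ 3 mod 4, sign flips]
  = -(1249|2519)    [6287 ≡ 1249 mod 2519]
  = -(2519|1249)    [QR: 1249 ≡ 1 mod 4, sign kept]
  = -(21|1249)    [2519 ≡ 21 mod 1249]
  = -(1249|21)    [QR: 21 ≡ 1 mod 4, sign kept]
  = -(10|21)    [1249 ≡ 10 mod 21]
  = (5|21)    [21 ≡ 5 mod 8 ⇒ (2|21) = -1]
  = (21|5)    [QR: 5 ≡ 1 mod 4, sign kept]
  = (1|5)    [21 ≡ 1 mod 5]
  = 1    [(1|5) = 1]
The Legendre symbol is 1, so x^2 ≡ -3768 (mod 6287) has solution.

yes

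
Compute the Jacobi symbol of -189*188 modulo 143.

By multiplicativity, (-189·188 / 143) = (-189 / 143)·(188 / 143).
First factor (-189 / 143):
Pull out -1: (-189 / 143) = (-1 / 143)·(189 / 143). Since 143 ≡ 3 (mod 4), (-1 / 143) = -1. Now have -(189 / 143).
Reduce the numerator: 189 ≡ 46 (mod 143), so (189 / 143) = (46 / 143).
Factor out 2: 46 = 2·23. Since 143 ≡ 7 (mod 8), (2 / 143) = +1. Now have -(23 / 143).
Both 23 ≡ 3 and 143 ≡ 3 (mod 4), so reciprocity gives (23 / 143) = -(143 / 23). Reduce: 143 ≡ 5 (mod 23). Now have (5 / 23).
5 ≡ 1 (mod 4), so quadratic reciprocity gives (5 / 23) = (23 / 5). Reduce: 23 ≡ 3 (mod 5). Now have (3 / 5).
5 ≡ 1 (mod 4), so quadratic reciprocity gives (3 / 5) = (5 / 3). Reduce: 5 ≡ 2 (mod 3). Now have (2 / 3).
Factor out 2: 2 = 2. Since 3 ≡ 3 (mod 8), (2 / 3) = -1. Now have -(1 / 3).
(1 / 3) = 1. Collecting the sign factors: -1.
Second factor (188 / 143):
Reduce the numerator: 188 ≡ 45 (mod 143), so (188 / 143) = (45 / 143).
45 ≡ 1 (mod 4), so quadratic reciprocity gives (45 / 143) = (143 / 45). Reduce: 143 ≡ 8 (mod 45). Now have (8 / 45).
Factor out 2: 8 = 2^3. Since 45 ≡ 5 (mod 8), (2 / 45) = -1, and (2 / 45)^3 = -1. Now have -(1 / 45).
(1 / 45) = 1. Collecting the sign factors: -1.
Product: (-1)·(-1) = 1.

1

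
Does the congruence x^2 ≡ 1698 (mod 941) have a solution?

yes

(1698|941)
  = (757|941)    [1698 ≡ 757 mod 941]
  = (941|757)    [QR: 757 ≡ 1 mod 4, sign kept]
  = (184|757)    [941 ≡ 184 mod 757]
  = -(23|757)    [757 ≡ 5 mod 8 ⇒ (2|757)^3 = -1]
  = -(757|23)    [QR: 757 ≡ 1 mod 4, sign kept]
  = -(21|23)    [757 ≡ 21 mod 23]
  = -(23|21)    [QR: 21 ≡ 1 mod 4, sign kept]
  = -(2|21)    [23 ≡ 2 mod 21]
  = (1|21)    [21 ≡ 5 mod 8 ⇒ (2|21) = -1]
  = 1    [(1|21) = 1]
(1698|941) = 1, and 941 is prime, so 1698 is a quadratic residue mod 941.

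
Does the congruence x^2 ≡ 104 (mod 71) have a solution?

Reduce the numerator: 104 ≡ 33 (mod 71), so (104|71) = (33|71).
33 ≡ 1 (mod 4), so quadratic reciprocity gives (33|71) = (71|33). Reduce: 71 ≡ 5 (mod 33). Now have (5|33).
5 ≡ 1 (mod 4), so quadratic reciprocity gives (5|33) = (33|5). Reduce: 33 ≡ 3 (mod 5). Now have (3|5).
5 ≡ 1 (mod 4), so quadratic reciprocity gives (3|5) = (5|3). Reduce: 5 ≡ 2 (mod 3). Now have (2|3).
Factor out 2: 2 = 2. Since 3 ≡ 3 (mod 8), (2|3) = -1. Now have -(1|3).
(1|3) = 1. Collecting the sign factors: -1.
(104|71) = -1, and 71 is prime, so 104 is not a quadratic residue mod 71.

no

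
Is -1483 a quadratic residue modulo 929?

(-1483/929)
  = (1483/929)    [929 ≡ 1 mod 4 ⇒ (-1/929) = +1]
  = (554/929)    [1483 ≡ 554 mod 929]
  = (277/929)    [929 ≡ 1 mod 8 ⇒ (2/929) = +1]
  = (929/277)    [QR: 277 ≡ 1 mod 4, sign kept]
  = (98/277)    [929 ≡ 98 mod 277]
  = -(49/277)    [277 ≡ 5 mod 8 ⇒ (2/277) = -1]
  = -(277/49)    [QR: 49 ≡ 1 mod 4, sign kept]
  = -(32/49)    [277 ≡ 32 mod 49]
  = -(1/49)    [49 ≡ 1 mod 8 ⇒ (2/49)^5 = +1]
  = -1    [(1/49) = 1]
The Legendre symbol is -1, so x^2 ≡ -1483 (mod 929) has no solution.

no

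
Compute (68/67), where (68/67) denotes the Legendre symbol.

Reduce the numerator: 68 ≡ 1 (mod 67), so (68/67) = (1/67).
(1/67) = 1. Collecting the sign factors: 1.

1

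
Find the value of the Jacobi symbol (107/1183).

1

(107/1183)
  = -(1183/107)    [QR: both ≡ 3 mod 4, sign flips]
  = -(6/107)    [1183 ≡ 6 mod 107]
  = (3/107)    [107 ≡ 3 mod 8 ⇒ (2/107) = -1]
  = -(107/3)    [QR: both ≡ 3 mod 4, sign flips]
  = -(2/3)    [107 ≡ 2 mod 3]
  = (1/3)    [3 ≡ 3 mod 8 ⇒ (2/3) = -1]
  = 1    [(1/3) = 1]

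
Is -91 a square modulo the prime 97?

(-91/97)
  = (6/97)    [-91 ≡ 6 mod 97]
  = (3/97)    [97 ≡ 1 mod 8 ⇒ (2/97) = +1]
  = (97/3)    [QR: 97 ≡ 1 mod 4, sign kept]
  = (1/3)    [97 ≡ 1 mod 3]
  = 1    [(1/3) = 1]
(-91/97) = 1, and 97 is prime, so -91 is a quadratic residue mod 97.

yes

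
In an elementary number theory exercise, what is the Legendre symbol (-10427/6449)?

Reduce the numerator: -10427 ≡ 2471 (mod 6449), so (-10427/6449) = (2471/6449).
6449 ≡ 1 (mod 4), so quadratic reciprocity gives (2471/6449) = (6449/2471). Reduce: 6449 ≡ 1507 (mod 2471). Now have (1507/2471).
Both 1507 ≡ 3 and 2471 ≡ 3 (mod 4), so reciprocity gives (1507/2471) = -(2471/1507). Reduce: 2471 ≡ 964 (mod 1507). Now have -(964/1507).
Factor out 2: 964 = 2^2·241. Since 1507 ≡ 3 (mod 8), (2/1507) = -1, and (2/1507)^2 = +1. Now have -(241/1507).
241 ≡ 1 (mod 4), so quadratic reciprocity gives (241/1507) = (1507/241). Reduce: 1507 ≡ 61 (mod 241). Now have -(61/241).
61 ≡ 1 (mod 4), so quadratic reciprocity gives (61/241) = (241/61). Reduce: 241 ≡ 58 (mod 61). Now have -(58/61).
Factor out 2: 58 = 2·29. Since 61 ≡ 5 (mod 8), (2/61) = -1. Now have (29/61).
29 ≡ 1 (mod 4), so quadratic reciprocity gives (29/61) = (61/29). Reduce: 61 ≡ 3 (mod 29). Now have (3/29).
29 ≡ 1 (mod 4), so quadratic reciprocity gives (3/29) = (29/3). Reduce: 29 ≡ 2 (mod 3). Now have (2/3).
Factor out 2: 2 = 2. Since 3 ≡ 3 (mod 8), (2/3) = -1. Now have -(1/3).
(1/3) = 1. Collecting the sign factors: -1.

-1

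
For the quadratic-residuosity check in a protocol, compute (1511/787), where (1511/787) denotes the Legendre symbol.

Reduce the numerator: 1511 ≡ 724 (mod 787), so (1511/787) = (724/787).
Factor out 2: 724 = 2^2·181. Since 787 ≡ 3 (mod 8), (2/787) = -1, and (2/787)^2 = +1. Now have (181/787).
181 ≡ 1 (mod 4), so quadratic reciprocity gives (181/787) = (787/181). Reduce: 787 ≡ 63 (mod 181). Now have (63/181).
181 ≡ 1 (mod 4), so quadratic reciprocity gives (63/181) = (181/63). Reduce: 181 ≡ 55 (mod 63). Now have (55/63).
Both 55 ≡ 3 and 63 ≡ 3 (mod 4), so reciprocity gives (55/63) = -(63/55). Reduce: 63 ≡ 8 (mod 55). Now have -(8/55).
Factor out 2: 8 = 2^3. Since 55 ≡ 7 (mod 8), (2/55) = +1, and (2/55)^3 = +1. Now have -(1/55).
(1/55) = 1. Collecting the sign factors: -1.

-1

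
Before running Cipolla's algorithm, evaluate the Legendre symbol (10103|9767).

-1

Reduce the numerator: 10103 ≡ 336 (mod 9767), so (10103|9767) = (336|9767).
Factor out 2: 336 = 2^4·21. Since 9767 ≡ 7 (mod 8), (2|9767) = +1, and (2|9767)^4 = +1. Now have (21|9767).
21 ≡ 1 (mod 4), so quadratic reciprocity gives (21|9767) = (9767|21). Reduce: 9767 ≡ 2 (mod 21). Now have (2|21).
Factor out 2: 2 = 2. Since 21 ≡ 5 (mod 8), (2|21) = -1. Now have -(1|21).
(1|21) = 1. Collecting the sign factors: -1.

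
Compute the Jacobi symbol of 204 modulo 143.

-1

Reduce the numerator: 204 ≡ 61 (mod 143), so (204/143) = (61/143).
61 ≡ 1 (mod 4), so quadratic reciprocity gives (61/143) = (143/61). Reduce: 143 ≡ 21 (mod 61). Now have (21/61).
21 ≡ 1 (mod 4), so quadratic reciprocity gives (21/61) = (61/21). Reduce: 61 ≡ 19 (mod 21). Now have (19/21).
21 ≡ 1 (mod 4), so quadratic reciprocity gives (19/21) = (21/19). Reduce: 21 ≡ 2 (mod 19). Now have (2/19).
Factor out 2: 2 = 2. Since 19 ≡ 3 (mod 8), (2/19) = -1. Now have -(1/19).
(1/19) = 1. Collecting the sign factors: -1.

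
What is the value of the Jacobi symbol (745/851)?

745 ≡ 1 (mod 4), so quadratic reciprocity gives (745/851) = (851/745). Reduce: 851 ≡ 106 (mod 745). Now have (106/745).
Factor out 2: 106 = 2·53. Since 745 ≡ 1 (mod 8), (2/745) = +1. Now have (53/745).
53 ≡ 1 (mod 4), so quadratic reciprocity gives (53/745) = (745/53). Reduce: 745 ≡ 3 (mod 53). Now have (3/53).
53 ≡ 1 (mod 4), so quadratic reciprocity gives (3/53) = (53/3). Reduce: 53 ≡ 2 (mod 3). Now have (2/3).
Factor out 2: 2 = 2. Since 3 ≡ 3 (mod 8), (2/3) = -1. Now have -(1/3).
(1/3) = 1. Collecting the sign factors: -1.

-1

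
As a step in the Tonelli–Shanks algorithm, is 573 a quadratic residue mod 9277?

573 ≡ 1 (mod 4), so quadratic reciprocity gives (573/9277) = (9277/573). Reduce: 9277 ≡ 109 (mod 573). Now have (109/573).
109 ≡ 1 (mod 4), so quadratic reciprocity gives (109/573) = (573/109). Reduce: 573 ≡ 28 (mod 109). Now have (28/109).
Factor out 2: 28 = 2^2·7. Since 109 ≡ 5 (mod 8), (2/109) = -1, and (2/109)^2 = +1. Now have (7/109).
109 ≡ 1 (mod 4), so quadratic reciprocity gives (7/109) = (109/7). Reduce: 109 ≡ 4 (mod 7). Now have (4/7).
Factor out 2: 4 = 2^2. Since 7 ≡ 7 (mod 8), (2/7) = +1, and (2/7)^2 = +1. Now have (1/7).
(1/7) = 1. Collecting the sign factors: 1.
(573/9277) = 1, and 9277 is prime, so 573 is a quadratic residue mod 9277.

yes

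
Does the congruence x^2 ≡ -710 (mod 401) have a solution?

no

(-710|401)
  = (92|401)    [-710 ≡ 92 mod 401]
  = (23|401)    [401 ≡ 1 mod 8 ⇒ (2|401)^2 = +1]
  = (401|23)    [QR: 401 ≡ 1 mod 4, sign kept]
  = (10|23)    [401 ≡ 10 mod 23]
  = (5|23)    [23 ≡ 7 mod 8 ⇒ (2|23) = +1]
  = (23|5)    [QR: 5 ≡ 1 mod 4, sign kept]
  = (3|5)    [23 ≡ 3 mod 5]
  = (5|3)    [QR: 5 ≡ 1 mod 4, sign kept]
  = (2|3)    [5 ≡ 2 mod 3]
  = -(1|3)    [3 ≡ 3 mod 8 ⇒ (2|3) = -1]
  = -1    [(1|3) = 1]
(-710|401) = -1, and 401 is prime, so -710 is not a quadratic residue mod 401.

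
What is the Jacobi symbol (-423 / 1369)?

(-423 / 1369)
  = (946 / 1369)    [-423 ≡ 946 mod 1369]
  = (473 / 1369)    [1369 ≡ 1 mod 8 ⇒ (2 / 1369) = +1]
  = (1369 / 473)    [QR: 473 ≡ 1 mod 4, sign kept]
  = (423 / 473)    [1369 ≡ 423 mod 473]
  = (473 / 423)    [QR: 473 ≡ 1 mod 4, sign kept]
  = (50 / 423)    [473 ≡ 50 mod 423]
  = (25 / 423)    [423 ≡ 7 mod 8 ⇒ (2 / 423) = +1]
  = (423 / 25)    [QR: 25 ≡ 1 mod 4, sign kept]
  = (23 / 25)    [423 ≡ 23 mod 25]
  = (25 / 23)    [QR: 25 ≡ 1 mod 4, sign kept]
  = (2 / 23)    [25 ≡ 2 mod 23]
  = (1 / 23)    [23 ≡ 7 mod 8 ⇒ (2 / 23) = +1]
  = 1    [(1 / 23) = 1]

1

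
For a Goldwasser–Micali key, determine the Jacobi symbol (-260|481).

0

(-260|481)
  = (260|481)    [481 ≡ 1 mod 4 ⇒ (-1|481) = +1]
  = (65|481)    [481 ≡ 1 mod 8 ⇒ (2|481)^2 = +1]
  = (481|65)    [QR: 65 ≡ 1 mod 4, sign kept]
  = (26|65)    [481 ≡ 26 mod 65]
  = (13|65)    [65 ≡ 1 mod 8 ⇒ (2|65) = +1]
  = (65|13)    [QR: 13 ≡ 1 mod 4, sign kept]
  = (0|13)    [65 ≡ 0 mod 13]
  = 0    [numerator 0, gcd > 1]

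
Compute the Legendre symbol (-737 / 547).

(-737 / 547)
  = (357 / 547)    [-737 ≡ 357 mod 547]
  = (547 / 357)    [QR: 357 ≡ 1 mod 4, sign kept]
  = (190 / 357)    [547 ≡ 190 mod 357]
  = -(95 / 357)    [357 ≡ 5 mod 8 ⇒ (2 / 357) = -1]
  = -(357 / 95)    [QR: 357 ≡ 1 mod 4, sign kept]
  = -(72 / 95)    [357 ≡ 72 mod 95]
  = -(9 / 95)    [95 ≡ 7 mod 8 ⇒ (2 / 95)^3 = +1]
  = -(95 / 9)    [QR: 9 ≡ 1 mod 4, sign kept]
  = -(5 / 9)    [95 ≡ 5 mod 9]
  = -(9 / 5)    [QR: 5 ≡ 1 mod 4, sign kept]
  = -(4 / 5)    [9 ≡ 4 mod 5]
  = -(1 / 5)    [5 ≡ 5 mod 8 ⇒ (2 / 5)^2 = +1]
  = -1    [(1 / 5) = 1]

-1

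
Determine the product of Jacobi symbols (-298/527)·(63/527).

By multiplicativity, (-298·63/527) = (-298/527)·(63/527).
First factor (-298/527):
(-298/527)
  = (229/527)    [-298 ≡ 229 mod 527]
  = (527/229)    [QR: 229 ≡ 1 mod 4, sign kept]
  = (69/229)    [527 ≡ 69 mod 229]
  = (229/69)    [QR: 69 ≡ 1 mod 4, sign kept]
  = (22/69)    [229 ≡ 22 mod 69]
  = -(11/69)    [69 ≡ 5 mod 8 ⇒ (2/69) = -1]
  = -(69/11)    [QR: 69 ≡ 1 mod 4, sign kept]
  = -(3/11)    [69 ≡ 3 mod 11]
  = (11/3)    [QR: both ≡ 3 mod 4, sign flips]
  = (2/3)    [11 ≡ 2 mod 3]
  = -(1/3)    [3 ≡ 3 mod 8 ⇒ (2/3) = -1]
  = -1    [(1/3) = 1]
Second factor (63/527):
(63/527)
  = -(527/63)    [QR: both ≡ 3 mod 4, sign flips]
  = -(23/63)    [527 ≡ 23 mod 63]
  = (63/23)    [QR: both ≡ 3 mod 4, sign flips]
  = (17/23)    [63 ≡ 17 mod 23]
  = (23/17)    [QR: 17 ≡ 1 mod 4, sign kept]
  = (6/17)    [23 ≡ 6 mod 17]
  = (3/17)    [17 ≡ 1 mod 8 ⇒ (2/17) = +1]
  = (17/3)    [QR: 17 ≡ 1 mod 4, sign kept]
  = (2/3)    [17 ≡ 2 mod 3]
  = -(1/3)    [3 ≡ 3 mod 8 ⇒ (2/3) = -1]
  = -1    [(1/3) = 1]
Product: (-1)·(-1) = 1.

1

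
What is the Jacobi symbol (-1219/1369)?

(-1219/1369)
  = (150/1369)    [-1219 ≡ 150 mod 1369]
  = (75/1369)    [1369 ≡ 1 mod 8 ⇒ (2/1369) = +1]
  = (1369/75)    [QR: 1369 ≡ 1 mod 4, sign kept]
  = (19/75)    [1369 ≡ 19 mod 75]
  = -(75/19)    [QR: both ≡ 3 mod 4, sign flips]
  = -(18/19)    [75 ≡ 18 mod 19]
  = (9/19)    [19 ≡ 3 mod 8 ⇒ (2/19) = -1]
  = (19/9)    [QR: 9 ≡ 1 mod 4, sign kept]
  = (1/9)    [19 ≡ 1 mod 9]
  = 1    [(1/9) = 1]

1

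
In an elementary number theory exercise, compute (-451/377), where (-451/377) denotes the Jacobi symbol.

1

(-451/377)
  = (303/377)    [-451 ≡ 303 mod 377]
  = (377/303)    [QR: 377 ≡ 1 mod 4, sign kept]
  = (74/303)    [377 ≡ 74 mod 303]
  = (37/303)    [303 ≡ 7 mod 8 ⇒ (2/303) = +1]
  = (303/37)    [QR: 37 ≡ 1 mod 4, sign kept]
  = (7/37)    [303 ≡ 7 mod 37]
  = (37/7)    [QR: 37 ≡ 1 mod 4, sign kept]
  = (2/7)    [37 ≡ 2 mod 7]
  = (1/7)    [7 ≡ 7 mod 8 ⇒ (2/7) = +1]
  = 1    [(1/7) = 1]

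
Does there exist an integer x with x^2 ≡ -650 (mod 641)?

yes

(-650/641)
  = (650/641)    [641 ≡ 1 mod 4 ⇒ (-1/641) = +1]
  = (9/641)    [650 ≡ 9 mod 641]
  = (641/9)    [QR: 9 ≡ 1 mod 4, sign kept]
  = (2/9)    [641 ≡ 2 mod 9]
  = (1/9)    [9 ≡ 1 mod 8 ⇒ (2/9) = +1]
  = 1    [(1/9) = 1]
The Legendre symbol is 1, so x^2 ≡ -650 (mod 641) has solution.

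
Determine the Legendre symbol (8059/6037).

1

Reduce the numerator: 8059 ≡ 2022 (mod 6037), so (8059/6037) = (2022/6037).
Factor out 2: 2022 = 2·1011. Since 6037 ≡ 5 (mod 8), (2/6037) = -1. Now have -(1011/6037).
6037 ≡ 1 (mod 4), so quadratic reciprocity gives (1011/6037) = (6037/1011). Reduce: 6037 ≡ 982 (mod 1011). Now have -(982/1011).
Factor out 2: 982 = 2·491. Since 1011 ≡ 3 (mod 8), (2/1011) = -1. Now have (491/1011).
Both 491 ≡ 3 and 1011 ≡ 3 (mod 4), so reciprocity gives (491/1011) = -(1011/491). Reduce: 1011 ≡ 29 (mod 491). Now have -(29/491).
29 ≡ 1 (mod 4), so quadratic reciprocity gives (29/491) = (491/29). Reduce: 491 ≡ 27 (mod 29). Now have -(27/29).
29 ≡ 1 (mod 4), so quadratic reciprocity gives (27/29) = (29/27). Reduce: 29 ≡ 2 (mod 27). Now have -(2/27).
Factor out 2: 2 = 2. Since 27 ≡ 3 (mod 8), (2/27) = -1. Now have (1/27).
(1/27) = 1. Collecting the sign factors: 1.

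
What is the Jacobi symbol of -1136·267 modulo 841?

1

By multiplicativity, (-1136·267|841) = (-1136|841)·(267|841).
First factor (-1136|841):
Reduce the numerator: -1136 ≡ 546 (mod 841), so (-1136|841) = (546|841).
Factor out 2: 546 = 2·273. Since 841 ≡ 1 (mod 8), (2|841) = +1. Now have (273|841).
273 ≡ 1 (mod 4), so quadratic reciprocity gives (273|841) = (841|273). Reduce: 841 ≡ 22 (mod 273). Now have (22|273).
Factor out 2: 22 = 2·11. Since 273 ≡ 1 (mod 8), (2|273) = +1. Now have (11|273).
273 ≡ 1 (mod 4), so quadratic reciprocity gives (11|273) = (273|11). Reduce: 273 ≡ 9 (mod 11). Now have (9|11).
9 ≡ 1 (mod 4), so quadratic reciprocity gives (9|11) = (11|9). Reduce: 11 ≡ 2 (mod 9). Now have (2|9).
Factor out 2: 2 = 2. Since 9 ≡ 1 (mod 8), (2|9) = +1. Now have (1|9).
(1|9) = 1. Collecting the sign factors: 1.
Second factor (267|841):
841 ≡ 1 (mod 4), so quadratic reciprocity gives (267|841) = (841|267). Reduce: 841 ≡ 40 (mod 267). Now have (40|267).
Factor out 2: 40 = 2^3·5. Since 267 ≡ 3 (mod 8), (2|267) = -1, and (2|267)^3 = -1. Now have -(5|267).
5 ≡ 1 (mod 4), so quadratic reciprocity gives (5|267) = (267|5). Reduce: 267 ≡ 2 (mod 5). Now have -(2|5).
Factor out 2: 2 = 2. Since 5 ≡ 5 (mod 8), (2|5) = -1. Now have (1|5).
(1|5) = 1. Collecting the sign factors: 1.
Product: (1)·(1) = 1.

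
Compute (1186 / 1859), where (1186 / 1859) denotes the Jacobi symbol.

(1186 / 1859)
  = -(593 / 1859)    [1859 ≡ 3 mod 8 ⇒ (2 / 1859) = -1]
  = -(1859 / 593)    [QR: 593 ≡ 1 mod 4, sign kept]
  = -(80 / 593)    [1859 ≡ 80 mod 593]
  = -(5 / 593)    [593 ≡ 1 mod 8 ⇒ (2 / 593)^4 = +1]
  = -(593 / 5)    [QR: 5 ≡ 1 mod 4, sign kept]
  = -(3 / 5)    [593 ≡ 3 mod 5]
  = -(5 / 3)    [QR: 5 ≡ 1 mod 4, sign kept]
  = -(2 / 3)    [5 ≡ 2 mod 3]
  = (1 / 3)    [3 ≡ 3 mod 8 ⇒ (2 / 3) = -1]
  = 1    [(1 / 3) = 1]

1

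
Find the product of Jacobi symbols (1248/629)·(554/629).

1

By multiplicativity, (1248·554/629) = (1248/629)·(554/629).
First factor (1248/629):
(1248/629)
  = (619/629)    [1248 ≡ 619 mod 629]
  = (629/619)    [QR: 629 ≡ 1 mod 4, sign kept]
  = (10/619)    [629 ≡ 10 mod 619]
  = -(5/619)    [619 ≡ 3 mod 8 ⇒ (2/619) = -1]
  = -(619/5)    [QR: 5 ≡ 1 mod 4, sign kept]
  = -(4/5)    [619 ≡ 4 mod 5]
  = -(1/5)    [5 ≡ 5 mod 8 ⇒ (2/5)^2 = +1]
  = -1    [(1/5) = 1]
Second factor (554/629):
(554/629)
  = -(277/629)    [629 ≡ 5 mod 8 ⇒ (2/629) = -1]
  = -(629/277)    [QR: 277 ≡ 1 mod 4, sign kept]
  = -(75/277)    [629 ≡ 75 mod 277]
  = -(277/75)    [QR: 277 ≡ 1 mod 4, sign kept]
  = -(52/75)    [277 ≡ 52 mod 75]
  = -(13/75)    [75 ≡ 3 mod 8 ⇒ (2/75)^2 = +1]
  = -(75/13)    [QR: 13 ≡ 1 mod 4, sign kept]
  = -(10/13)    [75 ≡ 10 mod 13]
  = (5/13)    [13 ≡ 5 mod 8 ⇒ (2/13) = -1]
  = (13/5)    [QR: 5 ≡ 1 mod 4, sign kept]
  = (3/5)    [13 ≡ 3 mod 5]
  = (5/3)    [QR: 5 ≡ 1 mod 4, sign kept]
  = (2/3)    [5 ≡ 2 mod 3]
  = -(1/3)    [3 ≡ 3 mod 8 ⇒ (2/3) = -1]
  = -1    [(1/3) = 1]
Product: (-1)·(-1) = 1.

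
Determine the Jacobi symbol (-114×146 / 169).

1

By multiplicativity, (-114·146 / 169) = (-114 / 169)·(146 / 169).
First factor (-114 / 169):
(-114 / 169)
  = (55 / 169)    [-114 ≡ 55 mod 169]
  = (169 / 55)    [QR: 169 ≡ 1 mod 4, sign kept]
  = (4 / 55)    [169 ≡ 4 mod 55]
  = (1 / 55)    [55 ≡ 7 mod 8 ⇒ (2 / 55)^2 = +1]
  = 1    [(1 / 55) = 1]
Second factor (146 / 169):
(146 / 169)
  = (73 / 169)    [169 ≡ 1 mod 8 ⇒ (2 / 169) = +1]
  = (169 / 73)    [QR: 73 ≡ 1 mod 4, sign kept]
  = (23 / 73)    [169 ≡ 23 mod 73]
  = (73 / 23)    [QR: 73 ≡ 1 mod 4, sign kept]
  = (4 / 23)    [73 ≡ 4 mod 23]
  = (1 / 23)    [23 ≡ 7 mod 8 ⇒ (2 / 23)^2 = +1]
  = 1    [(1 / 23) = 1]
Product: (1)·(1) = 1.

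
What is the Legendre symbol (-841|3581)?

1

(-841|3581)
  = (841|3581)    [3581 ≡ 1 mod 4 ⇒ (-1|3581) = +1]
  = (3581|841)    [QR: 841 ≡ 1 mod 4, sign kept]
  = (217|841)    [3581 ≡ 217 mod 841]
  = (841|217)    [QR: 217 ≡ 1 mod 4, sign kept]
  = (190|217)    [841 ≡ 190 mod 217]
  = (95|217)    [217 ≡ 1 mod 8 ⇒ (2|217) = +1]
  = (217|95)    [QR: 217 ≡ 1 mod 4, sign kept]
  = (27|95)    [217 ≡ 27 mod 95]
  = -(95|27)    [QR: both ≡ 3 mod 4, sign flips]
  = -(14|27)    [95 ≡ 14 mod 27]
  = (7|27)    [27 ≡ 3 mod 8 ⇒ (2|27) = -1]
  = -(27|7)    [QR: both ≡ 3 mod 4, sign flips]
  = -(6|7)    [27 ≡ 6 mod 7]
  = -(3|7)    [7 ≡ 7 mod 8 ⇒ (2|7) = +1]
  = (7|3)    [QR: both ≡ 3 mod 4, sign flips]
  = (1|3)    [7 ≡ 1 mod 3]
  = 1    [(1|3) = 1]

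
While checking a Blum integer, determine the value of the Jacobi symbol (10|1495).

0

(10|1495)
  = (5|1495)    [1495 ≡ 7 mod 8 ⇒ (2|1495) = +1]
  = (1495|5)    [QR: 5 ≡ 1 mod 4, sign kept]
  = (0|5)    [1495 ≡ 0 mod 5]
  = 0    [numerator 0, gcd > 1]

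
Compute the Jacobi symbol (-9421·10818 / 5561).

-1

By multiplicativity, (-9421·10818 / 5561) = (-9421 / 5561)·(10818 / 5561).
First factor (-9421 / 5561):
(-9421 / 5561)
  = (9421 / 5561)    [5561 ≡ 1 mod 4 ⇒ (-1 / 5561) = +1]
  = (3860 / 5561)    [9421 ≡ 3860 mod 5561]
  = (965 / 5561)    [5561 ≡ 1 mod 8 ⇒ (2 / 5561)^2 = +1]
  = (5561 / 965)    [QR: 965 ≡ 1 mod 4, sign kept]
  = (736 / 965)    [5561 ≡ 736 mod 965]
  = -(23 / 965)    [965 ≡ 5 mod 8 ⇒ (2 / 965)^5 = -1]
  = -(965 / 23)    [QR: 965 ≡ 1 mod 4, sign kept]
  = -(22 / 23)    [965 ≡ 22 mod 23]
  = -(11 / 23)    [23 ≡ 7 mod 8 ⇒ (2 / 23) = +1]
  = (23 / 11)    [QR: both ≡ 3 mod 4, sign flips]
  = (1 / 11)    [23 ≡ 1 mod 11]
  = 1    [(1 / 11) = 1]
Second factor (10818 / 5561):
(10818 / 5561)
  = (5257 / 5561)    [10818 ≡ 5257 mod 5561]
  = (5561 / 5257)    [QR: 5257 ≡ 1 mod 4, sign kept]
  = (304 / 5257)    [5561 ≡ 304 mod 5257]
  = (19 / 5257)    [5257 ≡ 1 mod 8 ⇒ (2 / 5257)^4 = +1]
  = (5257 / 19)    [QR: 5257 ≡ 1 mod 4, sign kept]
  = (13 / 19)    [5257 ≡ 13 mod 19]
  = (19 / 13)    [QR: 13 ≡ 1 mod 4, sign kept]
  = (6 / 13)    [19 ≡ 6 mod 13]
  = -(3 / 13)    [13 ≡ 5 mod 8 ⇒ (2 / 13) = -1]
  = -(13 / 3)    [QR: 13 ≡ 1 mod 4, sign kept]
  = -(1 / 3)    [13 ≡ 1 mod 3]
  = -1    [(1 / 3) = 1]
Product: (1)·(-1) = -1.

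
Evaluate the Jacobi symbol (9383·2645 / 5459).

By multiplicativity, (9383·2645 / 5459) = (9383 / 5459)·(2645 / 5459).
First factor (9383 / 5459):
(9383 / 5459)
  = (3924 / 5459)    [9383 ≡ 3924 mod 5459]
  = (981 / 5459)    [5459 ≡ 3 mod 8 ⇒ (2 / 5459)^2 = +1]
  = (5459 / 981)    [QR: 981 ≡ 1 mod 4, sign kept]
  = (554 / 981)    [5459 ≡ 554 mod 981]
  = -(277 / 981)    [981 ≡ 5 mod 8 ⇒ (2 / 981) = -1]
  = -(981 / 277)    [QR: 277 ≡ 1 mod 4, sign kept]
  = -(150 / 277)    [981 ≡ 150 mod 277]
  = (75 / 277)    [277 ≡ 5 mod 8 ⇒ (2 / 277) = -1]
  = (277 / 75)    [QR: 277 ≡ 1 mod 4, sign kept]
  = (52 / 75)    [277 ≡ 52 mod 75]
  = (13 / 75)    [75 ≡ 3 mod 8 ⇒ (2 / 75)^2 = +1]
  = (75 / 13)    [QR: 13 ≡ 1 mod 4, sign kept]
  = (10 / 13)    [75 ≡ 10 mod 13]
  = -(5 / 13)    [13 ≡ 5 mod 8 ⇒ (2 / 13) = -1]
  = -(13 / 5)    [QR: 5 ≡ 1 mod 4, sign kept]
  = -(3 / 5)    [13 ≡ 3 mod 5]
  = -(5 / 3)    [QR: 5 ≡ 1 mod 4, sign kept]
  = -(2 / 3)    [5 ≡ 2 mod 3]
  = (1 / 3)    [3 ≡ 3 mod 8 ⇒ (2 / 3) = -1]
  = 1    [(1 / 3) = 1]
Second factor (2645 / 5459):
(2645 / 5459)
  = (5459 / 2645)    [QR: 2645 ≡ 1 mod 4, sign kept]
  = (169 / 2645)    [5459 ≡ 169 mod 2645]
  = (2645 / 169)    [QR: 169 ≡ 1 mod 4, sign kept]
  = (110 / 169)    [2645 ≡ 110 mod 169]
  = (55 / 169)    [169 ≡ 1 mod 8 ⇒ (2 / 169) = +1]
  = (169 / 55)    [QR: 169 ≡ 1 mod 4, sign kept]
  = (4 / 55)    [169 ≡ 4 mod 55]
  = (1 / 55)    [55 ≡ 7 mod 8 ⇒ (2 / 55)^2 = +1]
  = 1    [(1 / 55) = 1]
Product: (1)·(1) = 1.

1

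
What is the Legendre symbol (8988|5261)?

(8988|5261)
  = (3727|5261)    [8988 ≡ 3727 mod 5261]
  = (5261|3727)    [QR: 5261 ≡ 1 mod 4, sign kept]
  = (1534|3727)    [5261 ≡ 1534 mod 3727]
  = (767|3727)    [3727 ≡ 7 mod 8 ⇒ (2|3727) = +1]
  = -(3727|767)    [QR: both ≡ 3 mod 4, sign flips]
  = -(659|767)    [3727 ≡ 659 mod 767]
  = (767|659)    [QR: both ≡ 3 mod 4, sign flips]
  = (108|659)    [767 ≡ 108 mod 659]
  = (27|659)    [659 ≡ 3 mod 8 ⇒ (2|659)^2 = +1]
  = -(659|27)    [QR: both ≡ 3 mod 4, sign flips]
  = -(11|27)    [659 ≡ 11 mod 27]
  = (27|11)    [QR: both ≡ 3 mod 4, sign flips]
  = (5|11)    [27 ≡ 5 mod 11]
  = (11|5)    [QR: 5 ≡ 1 mod 4, sign kept]
  = (1|5)    [11 ≡ 1 mod 5]
  = 1    [(1|5) = 1]

1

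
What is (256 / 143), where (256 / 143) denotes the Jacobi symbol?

1

Reduce the numerator: 256 ≡ 113 (mod 143), so (256 / 143) = (113 / 143).
113 ≡ 1 (mod 4), so quadratic reciprocity gives (113 / 143) = (143 / 113). Reduce: 143 ≡ 30 (mod 113). Now have (30 / 113).
Factor out 2: 30 = 2·15. Since 113 ≡ 1 (mod 8), (2 / 113) = +1. Now have (15 / 113).
113 ≡ 1 (mod 4), so quadratic reciprocity gives (15 / 113) = (113 / 15). Reduce: 113 ≡ 8 (mod 15). Now have (8 / 15).
Factor out 2: 8 = 2^3. Since 15 ≡ 7 (mod 8), (2 / 15) = +1, and (2 / 15)^3 = +1. Now have (1 / 15).
(1 / 15) = 1. Collecting the sign factors: 1.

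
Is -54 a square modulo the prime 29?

(-54|29)
  = (54|29)    [29 ≡ 1 mod 4 ⇒ (-1|29) = +1]
  = (25|29)    [54 ≡ 25 mod 29]
  = (29|25)    [QR: 25 ≡ 1 mod 4, sign kept]
  = (4|25)    [29 ≡ 4 mod 25]
  = (1|25)    [25 ≡ 1 mod 8 ⇒ (2|25)^2 = +1]
  = 1    [(1|25) = 1]
The Legendre symbol is 1, so x^2 ≡ -54 (mod 29) has solution.

yes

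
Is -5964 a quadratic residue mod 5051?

no

(-5964/5051)
  = -(5964/5051)    [5051 ≡ 3 mod 4 ⇒ (-1/5051) = -1]
  = -(913/5051)    [5964 ≡ 913 mod 5051]
  = -(5051/913)    [QR: 913 ≡ 1 mod 4, sign kept]
  = -(486/913)    [5051 ≡ 486 mod 913]
  = -(243/913)    [913 ≡ 1 mod 8 ⇒ (2/913) = +1]
  = -(913/243)    [QR: 913 ≡ 1 mod 4, sign kept]
  = -(184/243)    [913 ≡ 184 mod 243]
  = (23/243)    [243 ≡ 3 mod 8 ⇒ (2/243)^3 = -1]
  = -(243/23)    [QR: both ≡ 3 mod 4, sign flips]
  = -(13/23)    [243 ≡ 13 mod 23]
  = -(23/13)    [QR: 13 ≡ 1 mod 4, sign kept]
  = -(10/13)    [23 ≡ 10 mod 13]
  = (5/13)    [13 ≡ 5 mod 8 ⇒ (2/13) = -1]
  = (13/5)    [QR: 5 ≡ 1 mod 4, sign kept]
  = (3/5)    [13 ≡ 3 mod 5]
  = (5/3)    [QR: 5 ≡ 1 mod 4, sign kept]
  = (2/3)    [5 ≡ 2 mod 3]
  = -(1/3)    [3 ≡ 3 mod 8 ⇒ (2/3) = -1]
  = -1    [(1/3) = 1]
The Legendre symbol is -1, so x^2 ≡ -5964 (mod 5051) has no solution.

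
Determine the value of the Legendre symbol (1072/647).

1

Reduce the numerator: 1072 ≡ 425 (mod 647), so (1072/647) = (425/647).
425 ≡ 1 (mod 4), so quadratic reciprocity gives (425/647) = (647/425). Reduce: 647 ≡ 222 (mod 425). Now have (222/425).
Factor out 2: 222 = 2·111. Since 425 ≡ 1 (mod 8), (2/425) = +1. Now have (111/425).
425 ≡ 1 (mod 4), so quadratic reciprocity gives (111/425) = (425/111). Reduce: 425 ≡ 92 (mod 111). Now have (92/111).
Factor out 2: 92 = 2^2·23. Since 111 ≡ 7 (mod 8), (2/111) = +1, and (2/111)^2 = +1. Now have (23/111).
Both 23 ≡ 3 and 111 ≡ 3 (mod 4), so reciprocity gives (23/111) = -(111/23). Reduce: 111 ≡ 19 (mod 23). Now have -(19/23).
Both 19 ≡ 3 and 23 ≡ 3 (mod 4), so reciprocity gives (19/23) = -(23/19). Reduce: 23 ≡ 4 (mod 19). Now have (4/19).
Factor out 2: 4 = 2^2. Since 19 ≡ 3 (mod 8), (2/19) = -1, and (2/19)^2 = +1. Now have (1/19).
(1/19) = 1. Collecting the sign factors: 1.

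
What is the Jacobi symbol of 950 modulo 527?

Reduce the numerator: 950 ≡ 423 (mod 527), so (950 / 527) = (423 / 527).
Both 423 ≡ 3 and 527 ≡ 3 (mod 4), so reciprocity gives (423 / 527) = -(527 / 423). Reduce: 527 ≡ 104 (mod 423). Now have -(104 / 423).
Factor out 2: 104 = 2^3·13. Since 423 ≡ 7 (mod 8), (2 / 423) = +1, and (2 / 423)^3 = +1. Now have -(13 / 423).
13 ≡ 1 (mod 4), so quadratic reciprocity gives (13 / 423) = (423 / 13). Reduce: 423 ≡ 7 (mod 13). Now have -(7 / 13).
13 ≡ 1 (mod 4), so quadratic reciprocity gives (7 / 13) = (13 / 7). Reduce: 13 ≡ 6 (mod 7). Now have -(6 / 7).
Factor out 2: 6 = 2·3. Since 7 ≡ 7 (mod 8), (2 / 7) = +1. Now have -(3 / 7).
Both 3 ≡ 3 and 7 ≡ 3 (mod 4), so reciprocity gives (3 / 7) = -(7 / 3). Reduce: 7 ≡ 1 (mod 3). Now have (1 / 3).
(1 / 3) = 1. Collecting the sign factors: 1.

1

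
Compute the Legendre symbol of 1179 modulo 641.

1

Reduce the numerator: 1179 ≡ 538 (mod 641), so (1179|641) = (538|641).
Factor out 2: 538 = 2·269. Since 641 ≡ 1 (mod 8), (2|641) = +1. Now have (269|641).
269 ≡ 1 (mod 4), so quadratic reciprocity gives (269|641) = (641|269). Reduce: 641 ≡ 103 (mod 269). Now have (103|269).
269 ≡ 1 (mod 4), so quadratic reciprocity gives (103|269) = (269|103). Reduce: 269 ≡ 63 (mod 103). Now have (63|103).
Both 63 ≡ 3 and 103 ≡ 3 (mod 4), so reciprocity gives (63|103) = -(103|63). Reduce: 103 ≡ 40 (mod 63). Now have -(40|63).
Factor out 2: 40 = 2^3·5. Since 63 ≡ 7 (mod 8), (2|63) = +1, and (2|63)^3 = +1. Now have -(5|63).
5 ≡ 1 (mod 4), so quadratic reciprocity gives (5|63) = (63|5). Reduce: 63 ≡ 3 (mod 5). Now have -(3|5).
5 ≡ 1 (mod 4), so quadratic reciprocity gives (3|5) = (5|3). Reduce: 5 ≡ 2 (mod 3). Now have -(2|3).
Factor out 2: 2 = 2. Since 3 ≡ 3 (mod 8), (2|3) = -1. Now have (1|3).
(1|3) = 1. Collecting the sign factors: 1.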